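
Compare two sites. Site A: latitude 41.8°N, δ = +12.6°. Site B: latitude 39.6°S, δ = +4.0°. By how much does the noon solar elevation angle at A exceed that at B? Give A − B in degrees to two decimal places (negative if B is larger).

+14.40°

A: 90° − |41.8 − (12.6)| = 60.80°.
B: 90° − |-39.6 − (4.0)| = 46.40°.
A − B = 60.80 − 46.40 = 14.40°.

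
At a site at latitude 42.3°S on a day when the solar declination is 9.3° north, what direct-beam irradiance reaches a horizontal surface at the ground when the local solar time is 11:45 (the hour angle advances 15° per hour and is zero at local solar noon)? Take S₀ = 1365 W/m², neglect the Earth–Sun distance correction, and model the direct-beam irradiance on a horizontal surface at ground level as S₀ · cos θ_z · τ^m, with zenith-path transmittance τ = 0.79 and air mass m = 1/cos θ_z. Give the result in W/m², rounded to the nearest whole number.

Hour angle H = 15° × (11.75 − 12) = -3.75°.
cos θ_z = sin φ sin δ + cos φ cos δ cos H = (-0.6730)(0.1616) + (0.7396)(0.9869)(0.9979) = 0.6196.
Air mass m = 1/cos θ_z = 1/0.6196 = 1.614; τ^m = 0.79^1.614 = 0.6835.
Surface direct beam = 1365 × 0.6196 × 0.6835 = 578.07 W/m².

578 W/m²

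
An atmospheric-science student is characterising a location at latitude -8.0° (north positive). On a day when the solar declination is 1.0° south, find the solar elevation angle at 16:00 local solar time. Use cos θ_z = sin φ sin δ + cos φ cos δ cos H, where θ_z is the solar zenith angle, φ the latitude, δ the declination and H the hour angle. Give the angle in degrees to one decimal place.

Hour angle H = 15° × (16 − 12) = 60.00°.
With φ = -8.0°, δ = -1.0°, H = 60.00°: sin φ sin δ = 0.0024, cos φ cos δ cos H = 0.4951, so cos θ_z = 0.4975.
θ_z = arccos(0.4975) = 60.17°, so the elevation is 90° − 60.17° = 29.83°.

29.8°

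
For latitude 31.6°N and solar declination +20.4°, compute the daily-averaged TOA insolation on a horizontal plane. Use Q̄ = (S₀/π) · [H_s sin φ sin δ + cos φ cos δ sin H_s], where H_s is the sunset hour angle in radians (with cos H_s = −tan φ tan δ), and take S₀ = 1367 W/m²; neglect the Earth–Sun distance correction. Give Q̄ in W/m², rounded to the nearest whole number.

481 W/m²

−tan φ tan δ = −(0.6152)(0.3719) = -0.2288; H_s = arccos(-0.2288) = 103.23°. In radians, H_s = 1.8017.
H_s sin φ sin δ = 1.8017 × 0.5240 × 0.3486 = 0.3291.
cos φ cos δ sin H_s = 0.8517 × 0.9373 × 0.9735 = 0.7771.
Q̄ = (1367/π) × (0.3291 + 0.7771) = 435.13 × 1.1062 = 481.34 W/m².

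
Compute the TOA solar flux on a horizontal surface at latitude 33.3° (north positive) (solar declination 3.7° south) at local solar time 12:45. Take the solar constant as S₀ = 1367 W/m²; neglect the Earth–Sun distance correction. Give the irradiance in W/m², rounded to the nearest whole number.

Hour angle H = 15° × (12.75 − 12) = 11.25°.
cos θ_z = sin(33.3°) sin(-3.7°) + cos(33.3°) cos(-3.7°) cos(11.25°) = -0.0354 + 0.8180 = 0.7826.
Top-of-atmosphere irradiance = S₀ cos θ_z = 1367 × 0.7826 = 1069.81 W/m².

1070 W/m²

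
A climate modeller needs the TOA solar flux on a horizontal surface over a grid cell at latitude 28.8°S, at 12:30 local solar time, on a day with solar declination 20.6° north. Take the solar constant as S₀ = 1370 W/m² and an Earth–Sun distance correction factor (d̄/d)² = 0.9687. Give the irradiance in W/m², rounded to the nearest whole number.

854 W/m²

Hour angle H = 15° × (12.5 − 12) = 7.50°.
With φ = -28.8°, δ = 20.6°, H = 7.50°: sin φ sin δ = -0.1695, cos φ cos δ cos H = 0.8133, so cos θ_z = 0.6438.
Top-of-atmosphere irradiance = S₀ (d̄/d)² cos θ_z = 1370 × 0.9687 × 0.6438 = 854.40 W/m².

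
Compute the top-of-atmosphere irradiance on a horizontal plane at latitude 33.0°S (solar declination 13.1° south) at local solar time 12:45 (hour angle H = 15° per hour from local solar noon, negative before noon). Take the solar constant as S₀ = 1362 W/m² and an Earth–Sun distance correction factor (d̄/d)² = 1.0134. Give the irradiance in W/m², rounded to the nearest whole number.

1276 W/m²

Hour angle H = 15° × (12.75 − 12) = 11.25°.
cos θ_z = sin φ sin δ + cos φ cos δ cos H = (-0.5446)(-0.2267) + (0.8387)(0.9740)(0.9808) = 0.9247.
Top-of-atmosphere irradiance = S₀ (d̄/d)² cos θ_z = 1362 × 1.0134 × 0.9247 = 1276.32 W/m².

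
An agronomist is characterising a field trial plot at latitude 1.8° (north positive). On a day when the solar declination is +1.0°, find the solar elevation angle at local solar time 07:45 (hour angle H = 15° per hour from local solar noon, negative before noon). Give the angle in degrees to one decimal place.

26.3°

Hour angle H = 15° × (7.75 − 12) = -63.75°.
cos θ_z = sin φ sin δ + cos φ cos δ cos H = (0.0314)(0.0175) + (0.9995)(0.9998)(0.4423) = 0.4425.
θ_z = arccos(0.4425) = 63.74°, so the elevation is 90° − 63.74° = 26.26°.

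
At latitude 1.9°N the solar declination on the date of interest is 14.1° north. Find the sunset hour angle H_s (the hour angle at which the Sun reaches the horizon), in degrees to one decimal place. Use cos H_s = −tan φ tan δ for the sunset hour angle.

90.5°

−tan φ tan δ = −(0.0332)(0.2512) = -0.0083; H_s = arccos(-0.0083) = 90.48°.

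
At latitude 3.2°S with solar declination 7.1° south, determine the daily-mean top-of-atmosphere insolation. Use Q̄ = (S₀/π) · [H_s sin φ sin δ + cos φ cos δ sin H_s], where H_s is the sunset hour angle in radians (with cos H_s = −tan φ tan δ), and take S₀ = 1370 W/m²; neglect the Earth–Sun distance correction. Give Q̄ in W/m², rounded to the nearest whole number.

cos H_s = −tan(-3.2°) · tan(-7.1°) = -0.0070, so H_s = arccos(-0.0070) = 90.40°. In radians, H_s = 1.5778.
H_s sin φ sin δ = 1.5778 × -0.0558 × -0.1236 = 0.0109.
cos φ cos δ sin H_s = 0.9984 × 0.9923 × 1.0000 = 0.9907.
Q̄ = (1370/π) × (0.0109 + 0.9907) = 436.08 × 1.0016 = 436.78 W/m².

437 W/m²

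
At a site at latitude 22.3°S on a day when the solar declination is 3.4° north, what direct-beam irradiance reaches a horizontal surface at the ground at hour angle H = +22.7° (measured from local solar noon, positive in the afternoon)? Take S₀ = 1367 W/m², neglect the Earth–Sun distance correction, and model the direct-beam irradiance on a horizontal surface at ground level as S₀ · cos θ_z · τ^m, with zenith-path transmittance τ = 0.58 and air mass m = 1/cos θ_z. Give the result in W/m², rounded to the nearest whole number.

cos θ_z = sin φ sin δ + cos φ cos δ cos H = (-0.3795)(0.0593) + (0.9252)(0.9982)(0.9225) = 0.8295.
Air mass m = 1/cos θ_z = 1/0.8295 = 1.206; τ^m = 0.58^1.206 = 0.5184.
Surface direct beam = 1367 × 0.8295 × 0.5184 = 587.83 W/m².

588 W/m²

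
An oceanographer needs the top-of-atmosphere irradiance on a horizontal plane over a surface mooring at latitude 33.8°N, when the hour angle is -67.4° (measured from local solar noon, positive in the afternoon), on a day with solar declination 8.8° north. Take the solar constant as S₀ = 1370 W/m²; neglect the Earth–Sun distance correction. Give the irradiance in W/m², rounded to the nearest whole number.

cos θ_z = sin(33.8°) sin(8.8°) + cos(33.8°) cos(8.8°) cos(-67.40°) = 0.0851 + 0.3156 = 0.4007.
Top-of-atmosphere irradiance = S₀ cos θ_z = 1370 × 0.4007 = 548.96 W/m².

549 W/m²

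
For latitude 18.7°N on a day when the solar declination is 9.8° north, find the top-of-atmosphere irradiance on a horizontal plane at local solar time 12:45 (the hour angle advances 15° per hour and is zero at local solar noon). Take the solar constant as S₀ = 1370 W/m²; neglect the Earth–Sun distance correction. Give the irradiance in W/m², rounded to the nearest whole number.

Hour angle H = 15° × (12.75 − 12) = 11.25°.
With φ = 18.7°, δ = 9.8°, H = 11.25°: sin φ sin δ = 0.0546, cos φ cos δ cos H = 0.9155, so cos θ_z = 0.9701.
Top-of-atmosphere irradiance = S₀ cos θ_z = 1370 × 0.9701 = 1329.04 W/m².

1329 W/m²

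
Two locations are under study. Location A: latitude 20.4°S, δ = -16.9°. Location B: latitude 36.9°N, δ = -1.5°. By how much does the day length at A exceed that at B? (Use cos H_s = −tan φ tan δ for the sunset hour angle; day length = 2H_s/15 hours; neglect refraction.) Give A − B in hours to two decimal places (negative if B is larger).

+1.02 h

A: H_s = arccos(−tan -20.4° · tan -16.9°) = 96.49°, so 2H_s/15 = 12.8653 h.
B: H_s = arccos(−tan 36.9° · tan -1.5°) = 88.87°, so 2H_s/15 = 11.8493 h.
A − B = 12.8653 − 11.8493 = 1.0160 h.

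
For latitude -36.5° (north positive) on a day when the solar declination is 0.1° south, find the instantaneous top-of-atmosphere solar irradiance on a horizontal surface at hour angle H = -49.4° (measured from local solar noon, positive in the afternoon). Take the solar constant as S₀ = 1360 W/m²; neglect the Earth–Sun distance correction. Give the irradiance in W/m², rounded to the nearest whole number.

713 W/m²

cos θ_z = sin(-36.5°) sin(-0.1°) + cos(-36.5°) cos(-0.1°) cos(-49.40°) = 0.0010 + 0.5231 = 0.5241.
Top-of-atmosphere irradiance = S₀ cos θ_z = 1360 × 0.5241 = 712.78 W/m².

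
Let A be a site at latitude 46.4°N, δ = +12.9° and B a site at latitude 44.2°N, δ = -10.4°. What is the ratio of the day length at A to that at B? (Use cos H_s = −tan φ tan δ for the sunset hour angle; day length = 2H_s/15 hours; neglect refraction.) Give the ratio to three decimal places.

1.304

A: H_s = arccos(−tan 46.4° · tan 12.9°) = 103.92°, so 2H_s/15 = 13.8560 h.
B: H_s = arccos(−tan 44.2° · tan -10.4°) = 79.72°, so 2H_s/15 = 10.6293 h.
Ratio A/B = 13.8560 / 10.6293 = 1.3036.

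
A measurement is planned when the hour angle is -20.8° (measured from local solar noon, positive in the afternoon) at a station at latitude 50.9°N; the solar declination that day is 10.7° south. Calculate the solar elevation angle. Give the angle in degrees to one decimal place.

With φ = 50.9°, δ = -10.7°, H = -20.80°: sin φ sin δ = -0.1441, cos φ cos δ cos H = 0.5793, so cos θ_z = 0.4352.
θ_z = arccos(0.4352) = 64.20°, so the elevation is 90° − 64.20° = 25.80°.

25.8°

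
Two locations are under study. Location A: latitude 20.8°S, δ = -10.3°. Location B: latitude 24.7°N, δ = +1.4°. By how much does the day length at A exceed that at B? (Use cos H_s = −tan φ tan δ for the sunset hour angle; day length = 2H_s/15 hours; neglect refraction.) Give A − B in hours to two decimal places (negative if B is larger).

A: H_s = arccos(−tan -20.8° · tan -10.3°) = 93.96°, so 2H_s/15 = 12.5280 h.
B: H_s = arccos(−tan 24.7° · tan 1.4°) = 90.64°, so 2H_s/15 = 12.0853 h.
A − B = 12.5280 − 12.0853 = 0.4427 h.

+0.44 h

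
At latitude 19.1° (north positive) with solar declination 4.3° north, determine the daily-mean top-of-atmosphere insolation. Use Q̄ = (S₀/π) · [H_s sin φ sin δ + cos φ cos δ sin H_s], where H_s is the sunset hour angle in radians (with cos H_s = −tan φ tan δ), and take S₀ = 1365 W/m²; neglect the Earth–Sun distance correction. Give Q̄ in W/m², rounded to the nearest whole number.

The sunset hour angle satisfies cos H_s = −tan φ tan δ = -0.0260, giving H_s = 91.49°. In radians, H_s = 1.5968.
H_s sin φ sin δ = 1.5968 × 0.3272 × 0.0750 = 0.0392.
cos φ cos δ sin H_s = 0.9449 × 0.9972 × 0.9997 = 0.9420.
Q̄ = (1365/π) × (0.0392 + 0.9420) = 434.49 × 0.9812 = 426.32 W/m².

426 W/m²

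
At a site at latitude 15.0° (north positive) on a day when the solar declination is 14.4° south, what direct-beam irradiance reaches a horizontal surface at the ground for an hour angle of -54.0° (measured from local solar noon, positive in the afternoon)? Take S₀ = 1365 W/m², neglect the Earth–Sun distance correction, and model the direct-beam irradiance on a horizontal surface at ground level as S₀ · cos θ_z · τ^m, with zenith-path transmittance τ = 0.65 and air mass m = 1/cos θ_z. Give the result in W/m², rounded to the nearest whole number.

273 W/m²

cos θ_z = sin(15.0°) sin(-14.4°) + cos(15.0°) cos(-14.4°) cos(-54.00°) = -0.0644 + 0.5499 = 0.4855.
Air mass m = 1/cos θ_z = 1/0.4855 = 2.060; τ^m = 0.65^2.060 = 0.4117.
Surface direct beam = 1365 × 0.4855 × 0.4117 = 272.84 W/m².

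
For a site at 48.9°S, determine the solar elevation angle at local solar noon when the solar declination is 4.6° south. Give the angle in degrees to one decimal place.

45.7°

At local solar noon the hour angle is zero, so the elevation is 90° − |φ − δ| = 90° − |-48.9° − (-4.6°)| = 90° − 44.3° = 45.7°.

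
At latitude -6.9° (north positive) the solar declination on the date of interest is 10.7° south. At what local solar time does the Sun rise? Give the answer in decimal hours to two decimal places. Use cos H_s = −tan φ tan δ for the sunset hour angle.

−tan φ tan δ = −(-0.1210)(-0.1890) = -0.0229; H_s = arccos(-0.0229) = 91.31°.
Sunrise is at 12 − H_s/15 = 12 − 6.087 = 5.913 h local solar time.

5.91 h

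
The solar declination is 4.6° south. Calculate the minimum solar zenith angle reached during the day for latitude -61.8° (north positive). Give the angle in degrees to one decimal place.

57.2°

At local solar noon the hour angle is zero, so the zenith angle is |φ − δ| = |-61.8° − (-4.6°)| = 57.2°.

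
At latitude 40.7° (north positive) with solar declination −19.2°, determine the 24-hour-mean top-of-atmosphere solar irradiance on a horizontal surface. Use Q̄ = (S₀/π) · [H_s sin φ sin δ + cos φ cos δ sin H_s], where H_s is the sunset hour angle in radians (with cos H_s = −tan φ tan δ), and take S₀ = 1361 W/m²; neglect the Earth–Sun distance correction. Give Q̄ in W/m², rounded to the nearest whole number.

178 W/m²

−tan φ tan δ = −(0.8601)(-0.3482) = 0.2995; H_s = arccos(0.2995) = 72.57°. In radians, H_s = 1.2666.
H_s sin φ sin δ = 1.2666 × 0.6521 × -0.3289 = -0.2717.
cos φ cos δ sin H_s = 0.7581 × 0.9444 × 0.9541 = 0.6831.
Q̄ = (1361/π) × (-0.2717 + 0.6831) = 433.22 × 0.4114 = 178.23 W/m².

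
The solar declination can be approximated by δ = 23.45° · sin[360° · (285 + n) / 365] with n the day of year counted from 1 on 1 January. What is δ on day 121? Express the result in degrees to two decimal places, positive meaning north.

360 × (285 + 121) / 365 = 400.438°; sin(400.438°) = 0.6486.
δ = 23.45 × 0.6486 = 15.210° ≈ +15.21°.

+15.21°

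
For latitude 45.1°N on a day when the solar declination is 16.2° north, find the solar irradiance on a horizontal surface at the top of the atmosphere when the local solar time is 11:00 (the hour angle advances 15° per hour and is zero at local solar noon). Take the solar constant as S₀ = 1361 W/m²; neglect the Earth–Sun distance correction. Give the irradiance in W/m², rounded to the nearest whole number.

1160 W/m²

Hour angle H = 15° × (11 − 12) = -15.00°.
With φ = 45.1°, δ = 16.2°, H = -15.00°: sin φ sin δ = 0.1976, cos φ cos δ cos H = 0.6547, so cos θ_z = 0.8523.
Top-of-atmosphere irradiance = S₀ cos θ_z = 1361 × 0.8523 = 1159.98 W/m².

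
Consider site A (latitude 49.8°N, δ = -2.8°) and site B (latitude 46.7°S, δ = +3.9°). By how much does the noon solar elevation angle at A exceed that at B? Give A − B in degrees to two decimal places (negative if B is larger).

-2.00°

A: 90° − |49.8 − (-2.8)| = 37.40°.
B: 90° − |-46.7 − (3.9)| = 39.40°.
A − B = 37.40 − 39.40 = -2.00°.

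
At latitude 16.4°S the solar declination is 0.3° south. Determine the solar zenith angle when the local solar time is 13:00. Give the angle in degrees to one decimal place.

Hour angle H = 15° × (13 − 12) = 15.00°.
cos θ_z = sin φ sin δ + cos φ cos δ cos H = (-0.2823)(-0.0052) + (0.9593)(1.0000)(0.9659) = 0.9281.
θ_z = arccos(0.9281) = 21.86°.

21.9°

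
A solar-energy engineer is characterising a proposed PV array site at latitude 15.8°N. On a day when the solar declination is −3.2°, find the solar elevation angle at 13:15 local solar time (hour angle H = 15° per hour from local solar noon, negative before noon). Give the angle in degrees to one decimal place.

63.4°

Hour angle H = 15° × (13.25 − 12) = 18.75°.
With φ = 15.8°, δ = -3.2°, H = 18.75°: sin φ sin δ = -0.0152, cos φ cos δ cos H = 0.9097, so cos θ_z = 0.8945.
θ_z = arccos(0.8945) = 26.56°, so the elevation is 90° − 26.56° = 63.44°.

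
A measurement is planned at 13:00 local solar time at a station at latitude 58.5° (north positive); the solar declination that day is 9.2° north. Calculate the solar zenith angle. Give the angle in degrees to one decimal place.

Hour angle H = 15° × (13 − 12) = 15.00°.
cos θ_z = sin(58.5°) sin(9.2°) + cos(58.5°) cos(9.2°) cos(15.00°) = 0.1363 + 0.4982 = 0.6345.
θ_z = arccos(0.6345) = 50.62°.

50.6°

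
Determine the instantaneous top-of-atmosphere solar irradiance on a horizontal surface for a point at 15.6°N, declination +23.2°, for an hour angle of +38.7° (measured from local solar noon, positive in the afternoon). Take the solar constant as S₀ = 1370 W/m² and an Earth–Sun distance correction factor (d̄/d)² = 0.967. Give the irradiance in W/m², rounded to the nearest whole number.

cos θ_z = sin φ sin δ + cos φ cos δ cos H = (0.2689)(0.3939) + (0.9632)(0.9191)(0.7804) = 0.7968.
Top-of-atmosphere irradiance = S₀ (d̄/d)² cos θ_z = 1370 × 0.967 × 0.7968 = 1055.59 W/m².

1056 W/m²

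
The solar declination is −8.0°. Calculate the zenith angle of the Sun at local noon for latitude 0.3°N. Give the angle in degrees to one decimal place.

At local solar noon the hour angle is zero, so the zenith angle is |φ − δ| = |0.3° − (-8.0°)| = 8.3°.

8.3°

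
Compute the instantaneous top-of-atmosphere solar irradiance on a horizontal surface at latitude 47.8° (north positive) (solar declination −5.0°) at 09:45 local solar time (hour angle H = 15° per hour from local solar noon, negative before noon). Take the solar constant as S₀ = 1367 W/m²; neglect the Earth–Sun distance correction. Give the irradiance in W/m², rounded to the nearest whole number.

672 W/m²

Hour angle H = 15° × (9.75 − 12) = -33.75°.
With φ = 47.8°, δ = -5.0°, H = -33.75°: sin φ sin δ = -0.0646, cos φ cos δ cos H = 0.5564, so cos θ_z = 0.4918.
Top-of-atmosphere irradiance = S₀ cos θ_z = 1367 × 0.4918 = 672.29 W/m².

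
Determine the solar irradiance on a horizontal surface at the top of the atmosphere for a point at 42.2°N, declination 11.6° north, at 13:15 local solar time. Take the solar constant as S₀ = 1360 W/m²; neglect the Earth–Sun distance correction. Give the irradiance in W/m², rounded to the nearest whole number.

Hour angle H = 15° × (13.25 − 12) = 18.75°.
cos θ_z = sin(42.2°) sin(11.6°) + cos(42.2°) cos(11.6°) cos(18.75°) = 0.1351 + 0.6872 = 0.8223.
Top-of-atmosphere irradiance = S₀ cos θ_z = 1360 × 0.8223 = 1118.33 W/m².

1118 W/m²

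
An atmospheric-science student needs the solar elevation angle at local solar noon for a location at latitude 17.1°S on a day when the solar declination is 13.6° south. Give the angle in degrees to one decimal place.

86.5°

At local solar noon the hour angle is zero, so the elevation is 90° − |φ − δ| = 90° − |-17.1° − (-13.6°)| = 90° − 3.5° = 86.5°.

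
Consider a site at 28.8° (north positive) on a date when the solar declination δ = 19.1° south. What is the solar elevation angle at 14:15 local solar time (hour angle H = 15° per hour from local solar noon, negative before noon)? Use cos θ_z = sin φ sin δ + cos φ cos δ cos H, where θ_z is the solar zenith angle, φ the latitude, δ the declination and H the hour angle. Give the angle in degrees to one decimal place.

Hour angle H = 15° × (14.25 − 12) = 33.75°.
cos θ_z = sin φ sin δ + cos φ cos δ cos H = (0.4818)(-0.3272) + (0.8763)(0.9449)(0.8315) = 0.5309.
θ_z = arccos(0.5309) = 57.93°, so the elevation is 90° − 57.93° = 32.07°.

32.1°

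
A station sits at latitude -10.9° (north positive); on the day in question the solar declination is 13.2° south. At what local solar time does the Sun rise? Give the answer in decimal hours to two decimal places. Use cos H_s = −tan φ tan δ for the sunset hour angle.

5.83 h

The sunset hour angle satisfies cos H_s = −tan φ tan δ = -0.0452, giving H_s = 92.59°.
Sunrise is at 12 − H_s/15 = 12 − 6.173 = 5.827 h local solar time.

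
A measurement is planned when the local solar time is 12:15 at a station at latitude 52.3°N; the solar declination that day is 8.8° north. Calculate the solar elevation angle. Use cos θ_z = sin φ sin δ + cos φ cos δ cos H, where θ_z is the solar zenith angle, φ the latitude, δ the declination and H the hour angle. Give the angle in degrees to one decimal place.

Hour angle H = 15° × (12.25 − 12) = 3.75°.
cos θ_z = sin(52.3°) sin(8.8°) + cos(52.3°) cos(8.8°) cos(3.75°) = 0.1210 + 0.6030 = 0.7240.
θ_z = arccos(0.7240) = 43.61°, so the elevation is 90° − 43.61° = 46.39°.

46.4°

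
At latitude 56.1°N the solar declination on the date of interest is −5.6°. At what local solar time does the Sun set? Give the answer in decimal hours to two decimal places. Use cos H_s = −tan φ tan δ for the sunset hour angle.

cos H_s = −tan(56.1°) · tan(-5.6°) = 0.1459, so H_s = arccos(0.1459) = 81.61°.
Sunset is at 12 + H_s/15 = 12 + 5.441 = 17.441 h local solar time.

17.44 h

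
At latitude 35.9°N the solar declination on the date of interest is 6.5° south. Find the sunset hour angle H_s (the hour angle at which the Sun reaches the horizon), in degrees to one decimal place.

−tan φ tan δ = −(0.7239)(-0.1139) = 0.0825; H_s = arccos(0.0825) = 85.27°.

85.3°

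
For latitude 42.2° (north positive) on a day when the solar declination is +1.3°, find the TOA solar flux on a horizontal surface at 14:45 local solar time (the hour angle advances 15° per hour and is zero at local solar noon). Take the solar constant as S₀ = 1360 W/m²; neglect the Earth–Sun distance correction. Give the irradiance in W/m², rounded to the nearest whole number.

778 W/m²

Hour angle H = 15° × (14.75 − 12) = 41.25°.
cos θ_z = sin(42.2°) sin(1.3°) + cos(42.2°) cos(1.3°) cos(41.25°) = 0.0152 + 0.5568 = 0.5720.
Top-of-atmosphere irradiance = S₀ cos θ_z = 1360 × 0.5720 = 777.92 W/m².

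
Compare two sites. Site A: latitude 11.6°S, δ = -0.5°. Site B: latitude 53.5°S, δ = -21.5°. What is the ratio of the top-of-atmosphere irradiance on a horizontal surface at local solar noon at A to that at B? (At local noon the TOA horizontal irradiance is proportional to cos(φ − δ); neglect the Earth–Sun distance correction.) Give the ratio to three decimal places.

1.157

A: cos θ_z = cos(-11.6° − (-0.5°)) = 0.9813.
B: cos θ_z = cos(-53.5° − (-21.5°)) = 0.8480.
Ratio A/B = 0.9813 / 0.8480 = 1.1572.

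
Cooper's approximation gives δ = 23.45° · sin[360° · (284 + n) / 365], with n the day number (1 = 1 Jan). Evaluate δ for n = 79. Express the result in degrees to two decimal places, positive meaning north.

360 × (284 + 79) / 365 = 358.027°; sin(358.027°) = -0.0344.
δ = 23.45 × -0.0344 = -0.807° ≈ -0.81°.

-0.81°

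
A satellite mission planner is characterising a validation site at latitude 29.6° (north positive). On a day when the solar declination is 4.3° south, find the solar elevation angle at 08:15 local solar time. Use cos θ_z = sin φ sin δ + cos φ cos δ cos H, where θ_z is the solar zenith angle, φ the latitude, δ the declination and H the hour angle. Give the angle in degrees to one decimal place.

26.4°

Hour angle H = 15° × (8.25 − 12) = -56.25°.
cos θ_z = sin(29.6°) sin(-4.3°) + cos(29.6°) cos(-4.3°) cos(-56.25°) = -0.0370 + 0.4817 = 0.4447.
θ_z = arccos(0.4447) = 63.60°, so the elevation is 90° − 63.60° = 26.40°.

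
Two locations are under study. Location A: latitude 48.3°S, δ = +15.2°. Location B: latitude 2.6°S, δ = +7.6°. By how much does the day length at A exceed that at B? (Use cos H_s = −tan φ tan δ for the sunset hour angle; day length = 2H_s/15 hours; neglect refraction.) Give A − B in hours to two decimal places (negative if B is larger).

-2.32 h

A: H_s = arccos(−tan -48.3° · tan 15.2°) = 72.25°, so 2H_s/15 = 9.6333 h.
B: H_s = arccos(−tan -2.6° · tan 7.6°) = 89.65°, so 2H_s/15 = 11.9533 h.
A − B = 9.6333 − 11.9533 = -2.3200 h.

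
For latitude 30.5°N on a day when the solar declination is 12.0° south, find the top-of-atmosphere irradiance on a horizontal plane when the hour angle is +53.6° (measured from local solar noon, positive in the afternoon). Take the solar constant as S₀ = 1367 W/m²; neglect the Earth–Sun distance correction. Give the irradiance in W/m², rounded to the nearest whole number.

539 W/m²

cos θ_z = sin(30.5°) sin(-12.0°) + cos(30.5°) cos(-12.0°) cos(53.60°) = -0.1055 + 0.5001 = 0.3946.
Top-of-atmosphere irradiance = S₀ cos θ_z = 1367 × 0.3946 = 539.42 W/m².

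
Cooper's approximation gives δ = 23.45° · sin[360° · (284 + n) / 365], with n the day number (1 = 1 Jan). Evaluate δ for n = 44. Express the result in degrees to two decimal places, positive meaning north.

-13.95°

360 × (284 + 44) / 365 = 323.507°; sin(323.507°) = -0.5947.
δ = 23.45 × -0.5947 = -13.946° ≈ -13.95°.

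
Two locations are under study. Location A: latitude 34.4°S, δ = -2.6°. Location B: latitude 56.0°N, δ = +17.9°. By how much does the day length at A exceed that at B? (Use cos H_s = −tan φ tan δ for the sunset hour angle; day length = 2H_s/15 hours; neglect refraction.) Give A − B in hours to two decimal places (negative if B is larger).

A: H_s = arccos(−tan -34.4° · tan -2.6°) = 91.78°, so 2H_s/15 = 12.2373 h.
B: H_s = arccos(−tan 56.0° · tan 17.9°) = 118.61°, so 2H_s/15 = 15.8147 h.
A − B = 12.2373 − 15.8147 = -3.5774 h.

-3.58 h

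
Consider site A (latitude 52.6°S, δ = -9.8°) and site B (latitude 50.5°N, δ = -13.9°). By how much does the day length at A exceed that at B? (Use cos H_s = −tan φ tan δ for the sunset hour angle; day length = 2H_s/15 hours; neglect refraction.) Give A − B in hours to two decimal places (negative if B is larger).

+4.07 h

A: H_s = arccos(−tan -52.6° · tan -9.8°) = 103.06°, so 2H_s/15 = 13.7413 h.
B: H_s = arccos(−tan 50.5° · tan -13.9°) = 72.53°, so 2H_s/15 = 9.6707 h.
A − B = 13.7413 − 9.6707 = 4.0706 h.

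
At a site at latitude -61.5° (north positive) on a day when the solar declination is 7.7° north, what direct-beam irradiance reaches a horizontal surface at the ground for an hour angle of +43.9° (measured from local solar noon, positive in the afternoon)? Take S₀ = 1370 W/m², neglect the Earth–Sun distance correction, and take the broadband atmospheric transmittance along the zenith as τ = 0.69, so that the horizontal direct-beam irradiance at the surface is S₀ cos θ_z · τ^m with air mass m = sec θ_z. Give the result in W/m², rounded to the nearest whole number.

cos θ_z = sin φ sin δ + cos φ cos δ cos H = (-0.8788)(0.1340) + (0.4772)(0.9910)(0.7206) = 0.2230.
Air mass m = 1/cos θ_z = 1/0.2230 = 4.484; τ^m = 0.69^4.484 = 0.1894.
Surface direct beam = 1370 × 0.2230 × 0.1894 = 57.86 W/m².

58 W/m²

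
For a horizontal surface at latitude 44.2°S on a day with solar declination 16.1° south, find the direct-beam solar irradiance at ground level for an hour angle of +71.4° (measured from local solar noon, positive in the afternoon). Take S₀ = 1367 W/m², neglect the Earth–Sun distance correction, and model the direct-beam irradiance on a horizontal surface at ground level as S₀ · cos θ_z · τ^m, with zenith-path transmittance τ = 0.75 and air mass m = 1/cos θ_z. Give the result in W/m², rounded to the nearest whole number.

cos θ_z = sin(-44.2°) sin(-16.1°) + cos(-44.2°) cos(-16.1°) cos(71.40°) = 0.1933 + 0.2197 = 0.4130.
Air mass m = 1/cos θ_z = 1/0.4130 = 2.421; τ^m = 0.75^2.421 = 0.4983.
Surface direct beam = 1367 × 0.4130 × 0.4983 = 281.33 W/m².

281 W/m²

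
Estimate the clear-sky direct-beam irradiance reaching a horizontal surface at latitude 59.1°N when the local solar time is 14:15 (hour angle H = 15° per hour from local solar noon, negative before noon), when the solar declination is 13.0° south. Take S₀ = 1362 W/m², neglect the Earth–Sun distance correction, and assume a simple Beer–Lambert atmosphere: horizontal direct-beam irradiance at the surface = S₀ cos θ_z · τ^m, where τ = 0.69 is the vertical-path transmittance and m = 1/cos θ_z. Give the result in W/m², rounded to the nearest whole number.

Hour angle H = 15° × (14.25 − 12) = 33.75°.
With φ = 59.1°, δ = -13.0°, H = 33.75°: sin φ sin δ = -0.1930, cos φ cos δ cos H = 0.4161, so cos θ_z = 0.2231.
Air mass m = 1/cos θ_z = 1/0.2231 = 4.482; τ^m = 0.69^4.482 = 0.1895.
Surface direct beam = 1362 × 0.2231 × 0.1895 = 57.58 W/m².

58 W/m²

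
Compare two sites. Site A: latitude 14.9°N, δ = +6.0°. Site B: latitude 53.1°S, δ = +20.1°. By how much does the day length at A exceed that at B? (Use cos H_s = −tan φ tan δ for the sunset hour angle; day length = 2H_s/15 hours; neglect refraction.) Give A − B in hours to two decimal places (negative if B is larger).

+4.10 h

A: H_s = arccos(−tan 14.9° · tan 6.0°) = 91.60°, so 2H_s/15 = 12.2133 h.
B: H_s = arccos(−tan -53.1° · tan 20.1°) = 60.83°, so 2H_s/15 = 8.1107 h.
A − B = 12.2133 − 8.1107 = 4.1026 h.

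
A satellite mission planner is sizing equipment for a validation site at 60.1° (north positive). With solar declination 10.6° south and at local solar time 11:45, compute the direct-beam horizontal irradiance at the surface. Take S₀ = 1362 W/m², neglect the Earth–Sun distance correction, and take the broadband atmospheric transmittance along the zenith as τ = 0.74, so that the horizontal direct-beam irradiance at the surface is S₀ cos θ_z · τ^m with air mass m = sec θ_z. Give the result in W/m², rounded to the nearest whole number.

Hour angle H = 15° × (11.75 − 12) = -3.75°.
With φ = 60.1°, δ = -10.6°, H = -3.75°: sin φ sin δ = -0.1595, cos φ cos δ cos H = 0.4889, so cos θ_z = 0.3294.
Air mass m = 1/cos θ_z = 1/0.3294 = 3.036; τ^m = 0.74^3.036 = 0.4009.
Surface direct beam = 1362 × 0.3294 × 0.4009 = 179.86 W/m².

180 W/m²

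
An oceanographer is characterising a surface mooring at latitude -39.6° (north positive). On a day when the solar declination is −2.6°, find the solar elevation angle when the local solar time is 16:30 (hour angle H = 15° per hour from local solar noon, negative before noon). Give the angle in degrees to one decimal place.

18.9°

Hour angle H = 15° × (16.5 − 12) = 67.50°.
cos θ_z = sin φ sin δ + cos φ cos δ cos H = (-0.6374)(-0.0454) + (0.7705)(0.9990)(0.3827) = 0.3235.
θ_z = arccos(0.3235) = 71.13°, so the elevation is 90° − 71.13° = 18.87°.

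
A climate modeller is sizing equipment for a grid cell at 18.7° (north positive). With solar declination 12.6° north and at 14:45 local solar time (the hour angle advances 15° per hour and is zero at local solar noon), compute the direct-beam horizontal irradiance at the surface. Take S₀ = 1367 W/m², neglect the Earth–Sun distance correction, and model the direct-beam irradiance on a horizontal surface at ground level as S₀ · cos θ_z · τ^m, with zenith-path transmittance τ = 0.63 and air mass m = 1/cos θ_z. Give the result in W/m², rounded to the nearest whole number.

572 W/m²

Hour angle H = 15° × (14.75 − 12) = 41.25°.
With φ = 18.7°, δ = 12.6°, H = 41.25°: sin φ sin δ = 0.0699, cos φ cos δ cos H = 0.6950, so cos θ_z = 0.7649.
Air mass m = 1/cos θ_z = 1/0.7649 = 1.307; τ^m = 0.63^1.307 = 0.5467.
Surface direct beam = 1367 × 0.7649 × 0.5467 = 571.64 W/m².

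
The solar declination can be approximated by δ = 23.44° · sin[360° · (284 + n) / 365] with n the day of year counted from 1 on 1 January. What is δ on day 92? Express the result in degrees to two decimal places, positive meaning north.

+4.41°

360 × (284 + 92) / 365 = 370.849°; sin(370.849°) = 0.1882.
δ = 23.44 × 0.1882 = 4.411° ≈ +4.41°.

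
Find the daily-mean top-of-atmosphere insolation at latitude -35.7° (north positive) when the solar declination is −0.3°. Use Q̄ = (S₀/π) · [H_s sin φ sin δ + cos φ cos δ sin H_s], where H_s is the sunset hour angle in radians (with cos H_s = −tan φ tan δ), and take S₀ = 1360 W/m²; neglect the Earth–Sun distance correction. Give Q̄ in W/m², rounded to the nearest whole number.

cos H_s = −tan(-35.7°) · tan(-0.3°) = -0.0038, so H_s = arccos(-0.0038) = 90.22°. In radians, H_s = 1.5746.
H_s sin φ sin δ = 1.5746 × -0.5835 × -0.0052 = 0.0048.
cos φ cos δ sin H_s = 0.8121 × 1.0000 × 1.0000 = 0.8121.
Q̄ = (1360/π) × (0.0048 + 0.8121) = 432.90 × 0.8169 = 353.64 W/m².

354 W/m²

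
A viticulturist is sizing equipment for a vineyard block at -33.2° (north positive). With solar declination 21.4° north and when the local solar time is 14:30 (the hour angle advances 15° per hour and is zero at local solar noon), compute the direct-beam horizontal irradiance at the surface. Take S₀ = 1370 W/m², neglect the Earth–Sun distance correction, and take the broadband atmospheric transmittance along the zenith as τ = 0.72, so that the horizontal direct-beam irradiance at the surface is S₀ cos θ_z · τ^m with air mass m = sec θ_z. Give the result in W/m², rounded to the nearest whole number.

261 W/m²

Hour angle H = 15° × (14.5 − 12) = 37.50°.
With φ = -33.2°, δ = 21.4°, H = 37.50°: sin φ sin δ = -0.1998, cos φ cos δ cos H = 0.6181, so cos θ_z = 0.4183.
Air mass m = 1/cos θ_z = 1/0.4183 = 2.391; τ^m = 0.72^2.391 = 0.4559.
Surface direct beam = 1370 × 0.4183 × 0.4559 = 261.26 W/m².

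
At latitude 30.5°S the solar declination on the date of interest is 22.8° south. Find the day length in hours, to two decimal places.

13.91 hours

−tan φ tan δ = −(-0.5890)(-0.4204) = -0.2476; H_s = arccos(-0.2476) = 104.34°.
Day length = 2 H_s / 15° h⁻¹ = 208.68° / 15 = 13.912 h.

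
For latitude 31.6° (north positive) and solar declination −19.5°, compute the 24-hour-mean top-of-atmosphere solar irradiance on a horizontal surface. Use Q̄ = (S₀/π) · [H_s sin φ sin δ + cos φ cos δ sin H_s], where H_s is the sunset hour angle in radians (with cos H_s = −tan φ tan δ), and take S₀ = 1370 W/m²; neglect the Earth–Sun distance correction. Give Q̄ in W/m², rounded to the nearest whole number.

−tan φ tan δ = −(0.6152)(-0.3541) = 0.2178; H_s = arccos(0.2178) = 77.42°. In radians, H_s = 1.3512.
H_s sin φ sin δ = 1.3512 × 0.5240 × -0.3338 = -0.2363.
cos φ cos δ sin H_s = 0.8517 × 0.9426 × 0.9760 = 0.7835.
Q̄ = (1370/π) × (-0.2363 + 0.7835) = 436.08 × 0.5472 = 238.62 W/m².

239 W/m²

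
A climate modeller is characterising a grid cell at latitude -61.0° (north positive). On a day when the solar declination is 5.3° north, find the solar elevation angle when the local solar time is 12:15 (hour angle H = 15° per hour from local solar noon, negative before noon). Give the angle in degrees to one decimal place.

Hour angle H = 15° × (12.25 − 12) = 3.75°.
With φ = -61.0°, δ = 5.3°, H = 3.75°: sin φ sin δ = -0.0808, cos φ cos δ cos H = 0.4817, so cos θ_z = 0.4009.
θ_z = arccos(0.4009) = 66.37°, so the elevation is 90° − 66.37° = 23.63°.

23.6°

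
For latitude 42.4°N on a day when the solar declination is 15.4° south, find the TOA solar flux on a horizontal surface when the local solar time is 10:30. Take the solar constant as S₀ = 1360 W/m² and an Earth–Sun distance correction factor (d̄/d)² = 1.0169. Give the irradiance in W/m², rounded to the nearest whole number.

Hour angle H = 15° × (10.5 − 12) = -22.50°.
With φ = 42.4°, δ = -15.4°, H = -22.50°: sin φ sin δ = -0.1791, cos φ cos δ cos H = 0.6577, so cos θ_z = 0.4786.
Top-of-atmosphere irradiance = S₀ (d̄/d)² cos θ_z = 1360 × 1.0169 × 0.4786 = 661.90 W/m².

662 W/m²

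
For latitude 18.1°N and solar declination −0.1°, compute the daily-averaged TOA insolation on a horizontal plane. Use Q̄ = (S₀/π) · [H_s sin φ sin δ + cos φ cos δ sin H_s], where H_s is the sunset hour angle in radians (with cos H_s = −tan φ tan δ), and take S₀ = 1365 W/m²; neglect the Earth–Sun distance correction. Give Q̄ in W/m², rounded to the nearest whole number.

−tan φ tan δ = −(0.3269)(-0.0017) = 0.0006; H_s = arccos(0.0006) = 89.97°. In radians, H_s = 1.5703.
H_s sin φ sin δ = 1.5703 × 0.3107 × -0.0017 = -0.0008.
cos φ cos δ sin H_s = 0.9505 × 1.0000 × 1.0000 = 0.9505.
Q̄ = (1365/π) × (-0.0008 + 0.9505) = 434.49 × 0.9497 = 412.64 W/m².

413 W/m²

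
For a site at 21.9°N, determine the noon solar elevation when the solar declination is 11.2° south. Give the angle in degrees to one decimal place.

At local solar noon the hour angle is zero, so the elevation is 90° − |φ − δ| = 90° − |21.9° − (-11.2°)| = 90° − 33.1° = 56.9°.

56.9°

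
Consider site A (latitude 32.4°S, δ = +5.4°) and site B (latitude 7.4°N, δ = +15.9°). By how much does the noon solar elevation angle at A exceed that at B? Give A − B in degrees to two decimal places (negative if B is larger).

-29.30°

A: 90° − |-32.4 − (5.4)| = 52.20°.
B: 90° − |7.4 − (15.9)| = 81.50°.
A − B = 52.20 − 81.50 = -29.30°.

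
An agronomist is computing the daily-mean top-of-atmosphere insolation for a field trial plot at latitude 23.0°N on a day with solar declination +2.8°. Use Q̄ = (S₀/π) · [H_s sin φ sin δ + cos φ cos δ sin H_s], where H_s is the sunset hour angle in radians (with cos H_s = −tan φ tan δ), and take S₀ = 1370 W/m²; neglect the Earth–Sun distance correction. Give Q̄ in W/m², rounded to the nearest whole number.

The sunset hour angle satisfies cos H_s = −tan φ tan δ = -0.0208, giving H_s = 91.19°. In radians, H_s = 1.5916.
H_s sin φ sin δ = 1.5916 × 0.3907 × 0.0488 = 0.0303.
cos φ cos δ sin H_s = 0.9205 × 0.9988 × 0.9998 = 0.9192.
Q̄ = (1370/π) × (0.0303 + 0.9192) = 436.08 × 0.9495 = 414.06 W/m².

414 W/m²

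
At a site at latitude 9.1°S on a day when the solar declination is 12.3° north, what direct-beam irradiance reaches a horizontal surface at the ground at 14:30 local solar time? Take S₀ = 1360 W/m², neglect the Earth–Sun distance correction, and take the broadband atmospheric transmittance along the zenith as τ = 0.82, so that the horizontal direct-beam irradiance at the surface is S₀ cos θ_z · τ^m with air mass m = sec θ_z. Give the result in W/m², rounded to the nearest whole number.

Hour angle H = 15° × (14.5 − 12) = 37.50°.
cos θ_z = sin(-9.1°) sin(12.3°) + cos(-9.1°) cos(12.3°) cos(37.50°) = -0.0337 + 0.7654 = 0.7317.
Air mass m = 1/cos θ_z = 1/0.7317 = 1.367; τ^m = 0.82^1.367 = 0.7624.
Surface direct beam = 1360 × 0.7317 × 0.7624 = 758.67 W/m².

759 W/m²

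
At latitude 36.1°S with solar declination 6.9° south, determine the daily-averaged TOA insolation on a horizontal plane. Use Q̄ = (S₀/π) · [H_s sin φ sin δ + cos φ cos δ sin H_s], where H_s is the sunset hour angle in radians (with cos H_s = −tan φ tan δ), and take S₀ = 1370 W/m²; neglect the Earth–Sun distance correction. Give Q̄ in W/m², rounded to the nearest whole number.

400 W/m²

−tan φ tan δ = −(-0.7292)(-0.1210) = -0.0882; H_s = arccos(-0.0882) = 95.06°. In radians, H_s = 1.6591.
H_s sin φ sin δ = 1.6591 × -0.5892 × -0.1201 = 0.1174.
cos φ cos δ sin H_s = 0.8080 × 0.9928 × 0.9961 = 0.7991.
Q̄ = (1370/π) × (0.1174 + 0.7991) = 436.08 × 0.9165 = 399.67 W/m².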